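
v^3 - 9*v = v*(v - 3)*(v + 3)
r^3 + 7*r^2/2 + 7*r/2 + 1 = (r + 1/2)*(r + 1)*(r + 2)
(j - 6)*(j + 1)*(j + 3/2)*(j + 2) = j^4 - 3*j^3/2 - 41*j^2/2 - 36*j - 18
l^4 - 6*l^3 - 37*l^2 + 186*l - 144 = (l - 8)*(l - 3)*(l - 1)*(l + 6)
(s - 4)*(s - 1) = s^2 - 5*s + 4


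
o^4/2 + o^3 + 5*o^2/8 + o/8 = o*(o/2 + 1/2)*(o + 1/2)^2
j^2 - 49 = (j - 7)*(j + 7)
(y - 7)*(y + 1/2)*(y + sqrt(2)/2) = y^3 - 13*y^2/2 + sqrt(2)*y^2/2 - 13*sqrt(2)*y/4 - 7*y/2 - 7*sqrt(2)/4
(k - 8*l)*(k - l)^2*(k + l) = k^4 - 9*k^3*l + 7*k^2*l^2 + 9*k*l^3 - 8*l^4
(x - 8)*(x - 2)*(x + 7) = x^3 - 3*x^2 - 54*x + 112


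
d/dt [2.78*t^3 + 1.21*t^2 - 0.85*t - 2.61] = 8.34*t^2 + 2.42*t - 0.85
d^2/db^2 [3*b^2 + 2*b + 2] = 6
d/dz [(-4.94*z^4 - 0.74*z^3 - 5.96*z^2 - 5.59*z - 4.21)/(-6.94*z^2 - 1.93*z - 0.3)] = (68.5672*z^5 + 33.7382*z^4 + 8.78439999999999*z^3 - 26.6258*z^2 - 54.8588*z - 6.4483)/(48.1636*z^4 + 26.7884*z^3 + 7.8889*z^2 + 1.158*z + 0.09)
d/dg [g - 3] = 1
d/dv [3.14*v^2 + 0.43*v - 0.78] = 6.28*v + 0.43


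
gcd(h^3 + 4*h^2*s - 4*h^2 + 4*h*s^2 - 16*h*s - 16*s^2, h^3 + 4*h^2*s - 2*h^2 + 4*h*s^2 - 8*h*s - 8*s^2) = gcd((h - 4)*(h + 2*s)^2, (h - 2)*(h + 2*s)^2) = h^2 + 4*h*s + 4*s^2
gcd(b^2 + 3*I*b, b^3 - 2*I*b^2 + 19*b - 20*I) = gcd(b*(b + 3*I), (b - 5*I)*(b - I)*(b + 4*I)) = 1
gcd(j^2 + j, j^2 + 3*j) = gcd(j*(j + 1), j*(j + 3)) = j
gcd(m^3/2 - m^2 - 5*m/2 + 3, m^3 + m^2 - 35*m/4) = 1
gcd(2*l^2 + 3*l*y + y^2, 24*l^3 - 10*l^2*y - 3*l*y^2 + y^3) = 1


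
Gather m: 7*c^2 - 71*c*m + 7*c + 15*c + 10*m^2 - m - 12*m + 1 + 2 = 7*c^2 + 22*c + 10*m^2 + m*(-71*c - 13) + 3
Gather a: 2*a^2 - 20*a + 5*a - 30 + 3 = 2*a^2 - 15*a - 27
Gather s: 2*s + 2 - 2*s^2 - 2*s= 2 - 2*s^2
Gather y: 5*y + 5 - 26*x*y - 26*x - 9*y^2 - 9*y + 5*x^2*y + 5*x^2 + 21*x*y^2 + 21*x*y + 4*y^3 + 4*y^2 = 5*x^2 - 26*x + 4*y^3 + y^2*(21*x - 5) + y*(5*x^2 - 5*x - 4) + 5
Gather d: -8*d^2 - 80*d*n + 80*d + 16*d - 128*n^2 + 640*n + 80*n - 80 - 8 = -8*d^2 + d*(96 - 80*n) - 128*n^2 + 720*n - 88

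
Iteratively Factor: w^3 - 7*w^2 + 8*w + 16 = (w + 1)*(w^2 - 8*w + 16) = (w - 4)*(w + 1)*(w - 4)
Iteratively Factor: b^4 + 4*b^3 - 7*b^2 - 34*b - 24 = (b + 4)*(b^3 - 7*b - 6) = (b + 2)*(b + 4)*(b^2 - 2*b - 3) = (b - 3)*(b + 2)*(b + 4)*(b + 1)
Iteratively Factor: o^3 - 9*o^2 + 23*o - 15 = (o - 1)*(o^2 - 8*o + 15) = (o - 5)*(o - 1)*(o - 3)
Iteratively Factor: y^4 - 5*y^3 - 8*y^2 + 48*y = (y + 3)*(y^3 - 8*y^2 + 16*y) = y*(y + 3)*(y^2 - 8*y + 16) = y*(y - 4)*(y + 3)*(y - 4)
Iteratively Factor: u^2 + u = (u)*(u + 1)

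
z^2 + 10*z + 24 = (z + 4)*(z + 6)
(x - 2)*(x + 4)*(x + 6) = x^3 + 8*x^2 + 4*x - 48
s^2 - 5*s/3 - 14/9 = (s - 7/3)*(s + 2/3)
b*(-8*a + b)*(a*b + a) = -8*a^2*b^2 - 8*a^2*b + a*b^3 + a*b^2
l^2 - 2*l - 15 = (l - 5)*(l + 3)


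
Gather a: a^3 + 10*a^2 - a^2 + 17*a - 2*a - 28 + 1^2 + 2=a^3 + 9*a^2 + 15*a - 25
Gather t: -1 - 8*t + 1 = -8*t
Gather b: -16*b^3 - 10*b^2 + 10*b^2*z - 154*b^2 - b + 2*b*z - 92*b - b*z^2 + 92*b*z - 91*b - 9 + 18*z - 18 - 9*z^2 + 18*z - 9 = -16*b^3 + b^2*(10*z - 164) + b*(-z^2 + 94*z - 184) - 9*z^2 + 36*z - 36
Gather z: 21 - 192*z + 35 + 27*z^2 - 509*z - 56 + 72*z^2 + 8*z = 99*z^2 - 693*z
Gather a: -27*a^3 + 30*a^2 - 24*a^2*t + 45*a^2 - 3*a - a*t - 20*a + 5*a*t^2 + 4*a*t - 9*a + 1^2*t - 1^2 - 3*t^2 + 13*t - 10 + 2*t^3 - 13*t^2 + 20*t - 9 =-27*a^3 + a^2*(75 - 24*t) + a*(5*t^2 + 3*t - 32) + 2*t^3 - 16*t^2 + 34*t - 20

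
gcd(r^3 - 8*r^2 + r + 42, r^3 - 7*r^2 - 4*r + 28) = r^2 - 5*r - 14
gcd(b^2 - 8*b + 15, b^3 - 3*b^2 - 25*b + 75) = b^2 - 8*b + 15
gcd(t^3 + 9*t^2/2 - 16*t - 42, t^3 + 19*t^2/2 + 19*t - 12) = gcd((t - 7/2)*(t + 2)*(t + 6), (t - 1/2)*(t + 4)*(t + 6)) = t + 6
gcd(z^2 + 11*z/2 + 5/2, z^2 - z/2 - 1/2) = z + 1/2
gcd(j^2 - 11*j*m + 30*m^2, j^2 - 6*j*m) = j - 6*m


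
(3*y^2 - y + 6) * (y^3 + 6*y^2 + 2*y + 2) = 3*y^5 + 17*y^4 + 6*y^3 + 40*y^2 + 10*y + 12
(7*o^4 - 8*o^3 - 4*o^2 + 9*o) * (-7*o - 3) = -49*o^5 + 35*o^4 + 52*o^3 - 51*o^2 - 27*o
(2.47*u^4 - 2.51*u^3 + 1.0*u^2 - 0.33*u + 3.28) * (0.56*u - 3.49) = 1.3832*u^5 - 10.0259*u^4 + 9.3199*u^3 - 3.6748*u^2 + 2.9885*u - 11.4472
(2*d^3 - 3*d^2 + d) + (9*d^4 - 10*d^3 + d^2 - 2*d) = 9*d^4 - 8*d^3 - 2*d^2 - d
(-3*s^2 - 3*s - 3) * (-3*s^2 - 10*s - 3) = 9*s^4 + 39*s^3 + 48*s^2 + 39*s + 9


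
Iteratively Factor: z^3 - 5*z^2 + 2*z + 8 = (z + 1)*(z^2 - 6*z + 8) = (z - 4)*(z + 1)*(z - 2)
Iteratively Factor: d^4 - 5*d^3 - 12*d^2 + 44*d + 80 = (d - 5)*(d^3 - 12*d - 16) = (d - 5)*(d + 2)*(d^2 - 2*d - 8) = (d - 5)*(d + 2)^2*(d - 4)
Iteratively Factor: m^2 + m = (m)*(m + 1)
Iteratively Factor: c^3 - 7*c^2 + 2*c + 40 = (c + 2)*(c^2 - 9*c + 20) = (c - 4)*(c + 2)*(c - 5)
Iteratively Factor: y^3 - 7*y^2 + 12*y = (y - 4)*(y^2 - 3*y) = (y - 4)*(y - 3)*(y)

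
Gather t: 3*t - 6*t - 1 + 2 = 1 - 3*t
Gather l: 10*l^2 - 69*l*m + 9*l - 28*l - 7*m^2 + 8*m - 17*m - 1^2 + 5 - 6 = 10*l^2 + l*(-69*m - 19) - 7*m^2 - 9*m - 2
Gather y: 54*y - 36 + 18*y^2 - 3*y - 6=18*y^2 + 51*y - 42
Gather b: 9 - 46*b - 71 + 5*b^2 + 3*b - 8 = 5*b^2 - 43*b - 70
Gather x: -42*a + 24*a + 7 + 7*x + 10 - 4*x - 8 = -18*a + 3*x + 9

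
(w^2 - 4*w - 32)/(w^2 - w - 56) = (w + 4)/(w + 7)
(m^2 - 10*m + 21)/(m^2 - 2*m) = (m^2 - 10*m + 21)/(m*(m - 2))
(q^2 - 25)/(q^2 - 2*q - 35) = (q - 5)/(q - 7)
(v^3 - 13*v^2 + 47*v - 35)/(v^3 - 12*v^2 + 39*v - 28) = (v - 5)/(v - 4)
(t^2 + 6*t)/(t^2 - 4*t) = (t + 6)/(t - 4)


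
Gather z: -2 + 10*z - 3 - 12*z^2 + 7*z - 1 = -12*z^2 + 17*z - 6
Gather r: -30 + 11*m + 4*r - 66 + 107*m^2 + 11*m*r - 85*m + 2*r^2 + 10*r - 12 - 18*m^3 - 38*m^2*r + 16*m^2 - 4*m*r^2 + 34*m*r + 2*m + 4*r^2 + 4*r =-18*m^3 + 123*m^2 - 72*m + r^2*(6 - 4*m) + r*(-38*m^2 + 45*m + 18) - 108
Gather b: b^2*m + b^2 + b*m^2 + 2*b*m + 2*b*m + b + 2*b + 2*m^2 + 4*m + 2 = b^2*(m + 1) + b*(m^2 + 4*m + 3) + 2*m^2 + 4*m + 2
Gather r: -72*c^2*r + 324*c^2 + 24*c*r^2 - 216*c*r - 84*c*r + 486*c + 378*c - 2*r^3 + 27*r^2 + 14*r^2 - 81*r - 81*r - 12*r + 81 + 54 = 324*c^2 + 864*c - 2*r^3 + r^2*(24*c + 41) + r*(-72*c^2 - 300*c - 174) + 135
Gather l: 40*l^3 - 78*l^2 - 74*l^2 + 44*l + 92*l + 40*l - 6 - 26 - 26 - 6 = 40*l^3 - 152*l^2 + 176*l - 64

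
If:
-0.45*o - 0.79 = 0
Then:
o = -1.76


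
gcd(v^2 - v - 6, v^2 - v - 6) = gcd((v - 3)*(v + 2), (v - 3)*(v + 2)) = v^2 - v - 6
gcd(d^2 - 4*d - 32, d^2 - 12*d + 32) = d - 8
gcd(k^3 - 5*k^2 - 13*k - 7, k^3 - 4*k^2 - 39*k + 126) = k - 7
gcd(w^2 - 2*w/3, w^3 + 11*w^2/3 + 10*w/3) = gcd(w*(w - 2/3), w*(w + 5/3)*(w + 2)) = w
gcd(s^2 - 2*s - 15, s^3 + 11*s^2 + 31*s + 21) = s + 3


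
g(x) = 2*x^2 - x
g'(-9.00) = -37.00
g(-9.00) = 171.00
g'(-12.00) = -49.00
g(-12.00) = 300.00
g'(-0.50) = -3.00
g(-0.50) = 1.00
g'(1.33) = 4.32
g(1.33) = 2.21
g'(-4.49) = -18.96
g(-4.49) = 44.81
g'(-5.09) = -21.36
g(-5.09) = 56.91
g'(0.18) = -0.28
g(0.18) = -0.12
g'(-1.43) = -6.72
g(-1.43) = 5.52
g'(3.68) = 13.72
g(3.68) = 23.40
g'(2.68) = 9.72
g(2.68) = 11.68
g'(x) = 4*x - 1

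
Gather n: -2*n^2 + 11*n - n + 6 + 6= -2*n^2 + 10*n + 12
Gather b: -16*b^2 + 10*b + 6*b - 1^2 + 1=-16*b^2 + 16*b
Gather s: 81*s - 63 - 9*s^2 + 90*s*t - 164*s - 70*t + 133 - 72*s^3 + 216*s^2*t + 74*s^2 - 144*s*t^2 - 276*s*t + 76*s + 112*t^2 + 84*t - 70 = -72*s^3 + s^2*(216*t + 65) + s*(-144*t^2 - 186*t - 7) + 112*t^2 + 14*t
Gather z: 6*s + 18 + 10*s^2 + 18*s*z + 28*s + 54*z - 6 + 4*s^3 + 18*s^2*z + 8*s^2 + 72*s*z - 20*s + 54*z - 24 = 4*s^3 + 18*s^2 + 14*s + z*(18*s^2 + 90*s + 108) - 12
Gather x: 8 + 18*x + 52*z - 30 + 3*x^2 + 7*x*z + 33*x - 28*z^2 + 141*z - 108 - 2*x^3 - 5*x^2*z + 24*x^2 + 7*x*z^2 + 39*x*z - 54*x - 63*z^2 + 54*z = -2*x^3 + x^2*(27 - 5*z) + x*(7*z^2 + 46*z - 3) - 91*z^2 + 247*z - 130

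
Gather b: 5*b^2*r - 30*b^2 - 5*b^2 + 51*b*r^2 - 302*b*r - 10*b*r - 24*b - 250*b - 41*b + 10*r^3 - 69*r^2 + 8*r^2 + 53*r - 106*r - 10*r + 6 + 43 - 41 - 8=b^2*(5*r - 35) + b*(51*r^2 - 312*r - 315) + 10*r^3 - 61*r^2 - 63*r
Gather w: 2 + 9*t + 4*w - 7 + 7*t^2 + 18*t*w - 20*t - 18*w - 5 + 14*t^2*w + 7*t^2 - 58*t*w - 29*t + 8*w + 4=14*t^2 - 40*t + w*(14*t^2 - 40*t - 6) - 6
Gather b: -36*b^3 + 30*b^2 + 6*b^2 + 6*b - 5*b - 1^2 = -36*b^3 + 36*b^2 + b - 1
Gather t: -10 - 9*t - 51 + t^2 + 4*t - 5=t^2 - 5*t - 66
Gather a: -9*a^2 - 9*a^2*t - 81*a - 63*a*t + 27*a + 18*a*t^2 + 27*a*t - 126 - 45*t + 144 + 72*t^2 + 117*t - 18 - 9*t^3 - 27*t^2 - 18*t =a^2*(-9*t - 9) + a*(18*t^2 - 36*t - 54) - 9*t^3 + 45*t^2 + 54*t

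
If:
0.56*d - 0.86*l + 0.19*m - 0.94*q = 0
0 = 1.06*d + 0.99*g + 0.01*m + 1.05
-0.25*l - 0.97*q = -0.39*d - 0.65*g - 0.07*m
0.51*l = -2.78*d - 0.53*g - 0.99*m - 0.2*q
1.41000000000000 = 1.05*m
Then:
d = -0.45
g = -0.59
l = 0.73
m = 1.34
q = -0.67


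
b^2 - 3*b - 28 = (b - 7)*(b + 4)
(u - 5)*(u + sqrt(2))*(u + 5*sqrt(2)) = u^3 - 5*u^2 + 6*sqrt(2)*u^2 - 30*sqrt(2)*u + 10*u - 50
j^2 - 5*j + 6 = (j - 3)*(j - 2)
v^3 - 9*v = v*(v - 3)*(v + 3)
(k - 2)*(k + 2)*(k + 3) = k^3 + 3*k^2 - 4*k - 12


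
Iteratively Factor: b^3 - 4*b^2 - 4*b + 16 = (b - 2)*(b^2 - 2*b - 8) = (b - 4)*(b - 2)*(b + 2)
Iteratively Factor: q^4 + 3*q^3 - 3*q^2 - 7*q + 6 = (q + 2)*(q^3 + q^2 - 5*q + 3) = (q + 2)*(q + 3)*(q^2 - 2*q + 1) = (q - 1)*(q + 2)*(q + 3)*(q - 1)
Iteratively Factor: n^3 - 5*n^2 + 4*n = (n - 4)*(n^2 - n) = n*(n - 4)*(n - 1)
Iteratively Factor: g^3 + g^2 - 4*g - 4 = (g - 2)*(g^2 + 3*g + 2) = (g - 2)*(g + 2)*(g + 1)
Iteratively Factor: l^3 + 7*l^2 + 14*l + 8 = (l + 1)*(l^2 + 6*l + 8) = (l + 1)*(l + 4)*(l + 2)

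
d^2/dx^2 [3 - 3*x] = 0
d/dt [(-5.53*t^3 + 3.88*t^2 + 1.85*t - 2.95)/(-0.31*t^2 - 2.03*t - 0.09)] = (1.7143*t^4 + 22.4518*t^3 - 5.8098*t^2 - 2.5274*t - 6.155)/(0.0961*t^4 + 1.2586*t^3 + 4.1767*t^2 + 0.3654*t + 0.0081)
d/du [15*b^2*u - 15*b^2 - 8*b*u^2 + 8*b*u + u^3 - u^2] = 15*b^2 - 16*b*u + 8*b + 3*u^2 - 2*u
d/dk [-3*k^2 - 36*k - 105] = -6*k - 36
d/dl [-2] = 0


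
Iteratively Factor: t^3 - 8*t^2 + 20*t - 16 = (t - 2)*(t^2 - 6*t + 8) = (t - 2)^2*(t - 4)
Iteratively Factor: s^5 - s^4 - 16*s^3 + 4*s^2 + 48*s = (s + 2)*(s^4 - 3*s^3 - 10*s^2 + 24*s) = (s + 2)*(s + 3)*(s^3 - 6*s^2 + 8*s) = (s - 4)*(s + 2)*(s + 3)*(s^2 - 2*s) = s*(s - 4)*(s + 2)*(s + 3)*(s - 2)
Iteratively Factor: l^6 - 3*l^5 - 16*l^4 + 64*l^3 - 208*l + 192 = (l + 4)*(l^5 - 7*l^4 + 12*l^3 + 16*l^2 - 64*l + 48) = (l - 2)*(l + 4)*(l^4 - 5*l^3 + 2*l^2 + 20*l - 24) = (l - 2)*(l + 2)*(l + 4)*(l^3 - 7*l^2 + 16*l - 12) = (l - 2)^2*(l + 2)*(l + 4)*(l^2 - 5*l + 6) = (l - 2)^3*(l + 2)*(l + 4)*(l - 3)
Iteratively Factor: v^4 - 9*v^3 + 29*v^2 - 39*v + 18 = (v - 3)*(v^3 - 6*v^2 + 11*v - 6) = (v - 3)*(v - 1)*(v^2 - 5*v + 6) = (v - 3)^2*(v - 1)*(v - 2)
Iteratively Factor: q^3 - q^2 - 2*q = (q)*(q^2 - q - 2) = q*(q - 2)*(q + 1)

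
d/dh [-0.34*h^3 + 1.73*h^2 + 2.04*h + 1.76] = -1.02*h^2 + 3.46*h + 2.04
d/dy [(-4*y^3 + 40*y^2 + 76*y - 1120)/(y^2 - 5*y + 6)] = 4*(-y^4 + 10*y^3 - 87*y^2 + 680*y - 1286)/(y^4 - 10*y^3 + 37*y^2 - 60*y + 36)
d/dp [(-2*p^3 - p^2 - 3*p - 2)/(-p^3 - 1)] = (-p^4 - 6*p^3 + 2*p + 3)/(p^6 + 2*p^3 + 1)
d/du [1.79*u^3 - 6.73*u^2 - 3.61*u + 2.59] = 5.37*u^2 - 13.46*u - 3.61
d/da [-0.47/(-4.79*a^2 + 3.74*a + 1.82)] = (1.7578 - 4.5026*a)/(-4.79*a^2 + 3.74*a + 1.82)^2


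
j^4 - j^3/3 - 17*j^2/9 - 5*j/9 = j*(j - 5/3)*(j + 1/3)*(j + 1)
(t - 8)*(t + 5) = t^2 - 3*t - 40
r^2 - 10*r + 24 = (r - 6)*(r - 4)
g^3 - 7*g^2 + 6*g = g*(g - 6)*(g - 1)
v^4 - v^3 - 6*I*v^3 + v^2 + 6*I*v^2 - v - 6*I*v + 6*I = (v - 1)*(v - 6*I)*(v - I)*(v + I)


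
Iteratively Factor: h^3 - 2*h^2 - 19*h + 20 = (h + 4)*(h^2 - 6*h + 5) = (h - 1)*(h + 4)*(h - 5)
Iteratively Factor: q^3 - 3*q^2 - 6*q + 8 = (q + 2)*(q^2 - 5*q + 4) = (q - 1)*(q + 2)*(q - 4)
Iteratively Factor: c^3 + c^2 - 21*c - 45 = (c + 3)*(c^2 - 2*c - 15) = (c + 3)^2*(c - 5)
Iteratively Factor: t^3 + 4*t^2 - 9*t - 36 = (t + 4)*(t^2 - 9) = (t - 3)*(t + 4)*(t + 3)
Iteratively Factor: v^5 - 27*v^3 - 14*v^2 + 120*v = (v - 5)*(v^4 + 5*v^3 - 2*v^2 - 24*v) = (v - 5)*(v + 3)*(v^3 + 2*v^2 - 8*v) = (v - 5)*(v + 3)*(v + 4)*(v^2 - 2*v) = v*(v - 5)*(v + 3)*(v + 4)*(v - 2)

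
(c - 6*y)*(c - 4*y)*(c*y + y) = c^3*y - 10*c^2*y^2 + c^2*y + 24*c*y^3 - 10*c*y^2 + 24*y^3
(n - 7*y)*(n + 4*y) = n^2 - 3*n*y - 28*y^2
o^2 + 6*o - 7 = (o - 1)*(o + 7)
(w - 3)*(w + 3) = w^2 - 9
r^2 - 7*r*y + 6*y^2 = (r - 6*y)*(r - y)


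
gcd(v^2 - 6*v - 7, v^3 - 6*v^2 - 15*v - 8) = v + 1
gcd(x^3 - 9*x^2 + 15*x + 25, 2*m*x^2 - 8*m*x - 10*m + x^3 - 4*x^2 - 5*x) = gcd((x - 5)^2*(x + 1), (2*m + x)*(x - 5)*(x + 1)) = x^2 - 4*x - 5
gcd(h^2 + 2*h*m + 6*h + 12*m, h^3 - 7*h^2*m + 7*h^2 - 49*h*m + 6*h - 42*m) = h + 6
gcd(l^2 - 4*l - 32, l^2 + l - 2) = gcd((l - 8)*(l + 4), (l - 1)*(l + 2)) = 1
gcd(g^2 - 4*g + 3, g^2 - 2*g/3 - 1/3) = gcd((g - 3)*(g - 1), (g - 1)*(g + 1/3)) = g - 1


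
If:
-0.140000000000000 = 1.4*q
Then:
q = -0.10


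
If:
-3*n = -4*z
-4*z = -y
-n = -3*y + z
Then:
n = 0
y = 0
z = 0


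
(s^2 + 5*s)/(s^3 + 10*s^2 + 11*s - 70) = s/(s^2 + 5*s - 14)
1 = 1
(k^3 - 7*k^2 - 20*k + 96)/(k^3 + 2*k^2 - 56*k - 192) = (k - 3)/(k + 6)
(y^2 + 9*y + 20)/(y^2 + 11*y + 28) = (y + 5)/(y + 7)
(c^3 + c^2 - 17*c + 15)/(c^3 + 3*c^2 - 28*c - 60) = (c^3 + c^2 - 17*c + 15)/(c^3 + 3*c^2 - 28*c - 60)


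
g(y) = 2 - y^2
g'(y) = -2*y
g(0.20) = 1.96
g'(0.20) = -0.40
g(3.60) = -10.96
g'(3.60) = -7.20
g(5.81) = -31.76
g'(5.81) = -11.62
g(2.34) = -3.48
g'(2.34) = -4.68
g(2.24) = -3.02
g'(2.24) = -4.48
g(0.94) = 1.12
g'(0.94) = -1.88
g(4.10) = -14.81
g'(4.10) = -8.20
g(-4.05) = -14.40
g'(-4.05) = 8.10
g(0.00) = 2.00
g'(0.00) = 0.00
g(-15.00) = -223.00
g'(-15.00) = 30.00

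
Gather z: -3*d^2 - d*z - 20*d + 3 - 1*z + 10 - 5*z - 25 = -3*d^2 - 20*d + z*(-d - 6) - 12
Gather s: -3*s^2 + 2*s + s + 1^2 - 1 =-3*s^2 + 3*s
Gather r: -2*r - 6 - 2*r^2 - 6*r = -2*r^2 - 8*r - 6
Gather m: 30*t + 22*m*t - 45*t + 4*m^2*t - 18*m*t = 4*m^2*t + 4*m*t - 15*t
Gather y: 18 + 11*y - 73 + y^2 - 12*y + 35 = y^2 - y - 20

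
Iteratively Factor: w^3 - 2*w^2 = (w)*(w^2 - 2*w) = w*(w - 2)*(w)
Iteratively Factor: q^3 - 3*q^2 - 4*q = (q)*(q^2 - 3*q - 4) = q*(q - 4)*(q + 1)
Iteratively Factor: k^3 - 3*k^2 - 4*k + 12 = (k - 2)*(k^2 - k - 6) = (k - 2)*(k + 2)*(k - 3)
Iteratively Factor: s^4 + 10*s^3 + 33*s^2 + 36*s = (s)*(s^3 + 10*s^2 + 33*s + 36) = s*(s + 4)*(s^2 + 6*s + 9) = s*(s + 3)*(s + 4)*(s + 3)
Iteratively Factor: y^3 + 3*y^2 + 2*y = (y + 2)*(y^2 + y) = (y + 1)*(y + 2)*(y)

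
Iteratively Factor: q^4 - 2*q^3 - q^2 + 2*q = (q)*(q^3 - 2*q^2 - q + 2) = q*(q + 1)*(q^2 - 3*q + 2) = q*(q - 1)*(q + 1)*(q - 2)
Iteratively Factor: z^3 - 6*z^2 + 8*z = (z - 4)*(z^2 - 2*z) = (z - 4)*(z - 2)*(z)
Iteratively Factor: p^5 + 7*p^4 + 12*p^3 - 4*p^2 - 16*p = (p + 2)*(p^4 + 5*p^3 + 2*p^2 - 8*p) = (p + 2)^2*(p^3 + 3*p^2 - 4*p) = (p - 1)*(p + 2)^2*(p^2 + 4*p) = (p - 1)*(p + 2)^2*(p + 4)*(p)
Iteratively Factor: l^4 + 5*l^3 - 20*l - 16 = (l + 4)*(l^3 + l^2 - 4*l - 4) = (l + 2)*(l + 4)*(l^2 - l - 2) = (l + 1)*(l + 2)*(l + 4)*(l - 2)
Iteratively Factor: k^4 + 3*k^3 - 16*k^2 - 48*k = (k - 4)*(k^3 + 7*k^2 + 12*k) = k*(k - 4)*(k^2 + 7*k + 12) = k*(k - 4)*(k + 4)*(k + 3)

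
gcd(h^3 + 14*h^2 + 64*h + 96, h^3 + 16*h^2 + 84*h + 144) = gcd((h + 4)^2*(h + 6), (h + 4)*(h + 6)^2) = h^2 + 10*h + 24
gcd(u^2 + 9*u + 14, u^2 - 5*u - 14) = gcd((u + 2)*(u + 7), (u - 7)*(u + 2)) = u + 2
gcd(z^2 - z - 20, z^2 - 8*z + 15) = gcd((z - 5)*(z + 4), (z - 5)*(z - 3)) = z - 5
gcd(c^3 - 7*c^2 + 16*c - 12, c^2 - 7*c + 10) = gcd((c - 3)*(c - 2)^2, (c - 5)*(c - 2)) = c - 2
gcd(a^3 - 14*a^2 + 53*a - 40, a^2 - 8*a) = a - 8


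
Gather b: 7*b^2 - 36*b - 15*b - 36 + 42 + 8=7*b^2 - 51*b + 14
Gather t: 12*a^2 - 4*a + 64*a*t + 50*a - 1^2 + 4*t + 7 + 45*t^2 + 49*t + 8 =12*a^2 + 46*a + 45*t^2 + t*(64*a + 53) + 14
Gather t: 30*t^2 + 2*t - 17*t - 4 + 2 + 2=30*t^2 - 15*t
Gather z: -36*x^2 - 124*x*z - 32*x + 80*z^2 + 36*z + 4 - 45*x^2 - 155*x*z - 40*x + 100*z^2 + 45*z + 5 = -81*x^2 - 72*x + 180*z^2 + z*(81 - 279*x) + 9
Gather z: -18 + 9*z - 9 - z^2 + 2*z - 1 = -z^2 + 11*z - 28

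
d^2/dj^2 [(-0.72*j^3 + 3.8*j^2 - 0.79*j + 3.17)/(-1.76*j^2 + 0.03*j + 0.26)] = (-3.5527136788005e-15*j^5 + 1.4210854715202e-14*j^4 + 5.153168*j^3 - 69.315936*j^2 + 3.465312*j - 3.432974)/(5.451776*j^6 - 0.278784*j^5 - 2.411376*j^4 + 0.082341*j^3 + 0.356226*j^2 - 0.006084*j - 0.017576)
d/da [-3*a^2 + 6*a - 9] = 6 - 6*a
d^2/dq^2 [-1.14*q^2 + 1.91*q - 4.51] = -2.28000000000000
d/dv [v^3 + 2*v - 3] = 3*v^2 + 2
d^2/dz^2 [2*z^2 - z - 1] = 4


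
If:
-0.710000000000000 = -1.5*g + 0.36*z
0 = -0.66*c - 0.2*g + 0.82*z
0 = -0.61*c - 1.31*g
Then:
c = -0.75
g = 0.35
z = -0.52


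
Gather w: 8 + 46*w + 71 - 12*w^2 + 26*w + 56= -12*w^2 + 72*w + 135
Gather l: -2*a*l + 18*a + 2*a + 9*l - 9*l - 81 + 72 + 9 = -2*a*l + 20*a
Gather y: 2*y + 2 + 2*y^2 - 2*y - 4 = 2*y^2 - 2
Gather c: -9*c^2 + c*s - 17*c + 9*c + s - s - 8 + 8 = -9*c^2 + c*(s - 8)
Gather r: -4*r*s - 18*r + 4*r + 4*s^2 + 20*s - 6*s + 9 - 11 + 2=r*(-4*s - 14) + 4*s^2 + 14*s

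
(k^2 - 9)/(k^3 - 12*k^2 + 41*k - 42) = (k + 3)/(k^2 - 9*k + 14)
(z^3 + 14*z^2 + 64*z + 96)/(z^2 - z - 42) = (z^2 + 8*z + 16)/(z - 7)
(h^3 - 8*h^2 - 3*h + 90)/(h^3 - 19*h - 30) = (h - 6)/(h + 2)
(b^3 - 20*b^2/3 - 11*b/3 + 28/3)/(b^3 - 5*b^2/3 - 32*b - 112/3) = (b - 1)/(b + 4)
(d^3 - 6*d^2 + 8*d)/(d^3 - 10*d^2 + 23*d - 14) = d*(d - 4)/(d^2 - 8*d + 7)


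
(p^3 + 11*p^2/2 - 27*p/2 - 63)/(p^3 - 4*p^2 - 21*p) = (p^2 + 5*p/2 - 21)/(p*(p - 7))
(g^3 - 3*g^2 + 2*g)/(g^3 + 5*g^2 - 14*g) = (g - 1)/(g + 7)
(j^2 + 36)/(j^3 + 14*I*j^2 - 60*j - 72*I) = (j - 6*I)/(j^2 + 8*I*j - 12)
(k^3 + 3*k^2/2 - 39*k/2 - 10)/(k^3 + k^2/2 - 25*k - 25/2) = (k - 4)/(k - 5)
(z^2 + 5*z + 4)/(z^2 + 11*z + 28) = (z + 1)/(z + 7)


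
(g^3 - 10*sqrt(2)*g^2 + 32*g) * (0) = 0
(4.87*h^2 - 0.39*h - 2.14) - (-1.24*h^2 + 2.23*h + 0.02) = 6.11*h^2 - 2.62*h - 2.16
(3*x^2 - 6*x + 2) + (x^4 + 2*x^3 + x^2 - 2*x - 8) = x^4 + 2*x^3 + 4*x^2 - 8*x - 6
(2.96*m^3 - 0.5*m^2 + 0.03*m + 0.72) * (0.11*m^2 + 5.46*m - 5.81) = 0.3256*m^5 + 16.1066*m^4 - 19.9243*m^3 + 3.148*m^2 + 3.7569*m - 4.1832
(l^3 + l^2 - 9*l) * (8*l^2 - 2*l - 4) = 8*l^5 + 6*l^4 - 78*l^3 + 14*l^2 + 36*l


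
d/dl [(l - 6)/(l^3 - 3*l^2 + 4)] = (l^3 - 3*l^2 - 3*l*(l - 6)*(l - 2) + 4)/(l^3 - 3*l^2 + 4)^2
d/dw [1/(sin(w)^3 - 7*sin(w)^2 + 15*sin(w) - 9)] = (5 - 3*sin(w))*cos(w)/((sin(w) - 3)^3*(sin(w) - 1)^2)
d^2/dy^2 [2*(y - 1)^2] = 4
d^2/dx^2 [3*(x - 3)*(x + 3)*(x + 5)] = 18*x + 30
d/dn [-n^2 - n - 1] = -2*n - 1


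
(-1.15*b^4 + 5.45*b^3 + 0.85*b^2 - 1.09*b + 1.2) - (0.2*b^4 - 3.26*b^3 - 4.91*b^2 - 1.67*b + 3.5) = -1.35*b^4 + 8.71*b^3 + 5.76*b^2 + 0.58*b - 2.3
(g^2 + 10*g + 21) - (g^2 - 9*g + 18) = 19*g + 3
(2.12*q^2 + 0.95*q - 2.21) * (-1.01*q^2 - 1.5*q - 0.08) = -2.1412*q^4 - 4.1395*q^3 + 0.6375*q^2 + 3.239*q + 0.1768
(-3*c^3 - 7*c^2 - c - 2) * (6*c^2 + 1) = -18*c^5 - 42*c^4 - 9*c^3 - 19*c^2 - c - 2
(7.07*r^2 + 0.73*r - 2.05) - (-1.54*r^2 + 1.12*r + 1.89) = 8.61*r^2 - 0.39*r - 3.94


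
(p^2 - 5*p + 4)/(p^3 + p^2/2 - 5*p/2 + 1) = 2*(p - 4)/(2*p^2 + 3*p - 2)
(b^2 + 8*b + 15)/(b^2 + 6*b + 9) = (b + 5)/(b + 3)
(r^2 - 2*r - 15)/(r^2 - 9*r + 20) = (r + 3)/(r - 4)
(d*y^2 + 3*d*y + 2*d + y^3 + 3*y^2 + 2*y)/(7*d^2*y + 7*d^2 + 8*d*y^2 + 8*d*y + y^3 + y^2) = (y + 2)/(7*d + y)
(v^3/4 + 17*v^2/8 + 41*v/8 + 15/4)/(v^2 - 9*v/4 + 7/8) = (2*v^3 + 17*v^2 + 41*v + 30)/(8*v^2 - 18*v + 7)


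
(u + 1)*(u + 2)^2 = u^3 + 5*u^2 + 8*u + 4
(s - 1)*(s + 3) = s^2 + 2*s - 3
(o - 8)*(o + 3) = o^2 - 5*o - 24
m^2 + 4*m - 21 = (m - 3)*(m + 7)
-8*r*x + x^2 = x*(-8*r + x)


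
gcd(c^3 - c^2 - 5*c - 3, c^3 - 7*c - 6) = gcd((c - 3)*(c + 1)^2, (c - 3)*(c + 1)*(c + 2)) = c^2 - 2*c - 3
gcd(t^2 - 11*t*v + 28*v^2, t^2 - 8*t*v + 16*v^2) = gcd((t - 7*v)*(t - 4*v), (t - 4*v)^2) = t - 4*v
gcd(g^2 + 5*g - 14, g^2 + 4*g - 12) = g - 2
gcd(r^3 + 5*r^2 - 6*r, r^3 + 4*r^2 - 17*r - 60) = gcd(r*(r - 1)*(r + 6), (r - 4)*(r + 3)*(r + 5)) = 1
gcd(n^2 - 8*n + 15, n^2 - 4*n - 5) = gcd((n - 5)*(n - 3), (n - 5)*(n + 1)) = n - 5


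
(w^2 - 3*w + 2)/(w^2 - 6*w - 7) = (-w^2 + 3*w - 2)/(-w^2 + 6*w + 7)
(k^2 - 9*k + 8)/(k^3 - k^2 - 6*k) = (-k^2 + 9*k - 8)/(k*(-k^2 + k + 6))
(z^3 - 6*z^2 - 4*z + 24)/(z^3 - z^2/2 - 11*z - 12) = 2*(z^2 - 8*z + 12)/(2*z^2 - 5*z - 12)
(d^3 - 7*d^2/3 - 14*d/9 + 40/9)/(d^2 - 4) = (d^2 - d/3 - 20/9)/(d + 2)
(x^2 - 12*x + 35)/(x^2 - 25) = (x - 7)/(x + 5)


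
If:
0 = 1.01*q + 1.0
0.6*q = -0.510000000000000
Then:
No Solution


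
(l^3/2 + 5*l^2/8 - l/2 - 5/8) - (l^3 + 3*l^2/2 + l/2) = -l^3/2 - 7*l^2/8 - l - 5/8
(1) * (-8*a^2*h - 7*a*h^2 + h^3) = -8*a^2*h - 7*a*h^2 + h^3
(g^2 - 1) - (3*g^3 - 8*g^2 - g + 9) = -3*g^3 + 9*g^2 + g - 10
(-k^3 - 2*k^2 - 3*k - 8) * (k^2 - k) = -k^5 - k^4 - k^3 - 5*k^2 + 8*k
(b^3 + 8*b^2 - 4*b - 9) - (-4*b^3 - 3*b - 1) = 5*b^3 + 8*b^2 - b - 8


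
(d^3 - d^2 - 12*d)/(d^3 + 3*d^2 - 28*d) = (d + 3)/(d + 7)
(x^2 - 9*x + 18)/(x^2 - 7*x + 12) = (x - 6)/(x - 4)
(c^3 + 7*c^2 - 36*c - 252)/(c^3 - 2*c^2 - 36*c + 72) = (c + 7)/(c - 2)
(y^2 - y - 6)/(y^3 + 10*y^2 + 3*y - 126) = (y + 2)/(y^2 + 13*y + 42)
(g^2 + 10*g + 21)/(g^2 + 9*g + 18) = (g + 7)/(g + 6)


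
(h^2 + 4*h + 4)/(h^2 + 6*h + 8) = (h + 2)/(h + 4)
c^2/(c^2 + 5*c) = c/(c + 5)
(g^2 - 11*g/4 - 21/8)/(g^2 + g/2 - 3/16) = 2*(2*g - 7)/(4*g - 1)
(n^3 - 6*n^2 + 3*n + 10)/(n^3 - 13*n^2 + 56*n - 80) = (n^2 - n - 2)/(n^2 - 8*n + 16)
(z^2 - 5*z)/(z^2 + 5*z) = (z - 5)/(z + 5)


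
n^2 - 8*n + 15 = (n - 5)*(n - 3)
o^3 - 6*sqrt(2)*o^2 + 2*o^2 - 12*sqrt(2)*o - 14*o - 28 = (o + 2)*(o - 7*sqrt(2))*(o + sqrt(2))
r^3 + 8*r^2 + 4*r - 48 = (r - 2)*(r + 4)*(r + 6)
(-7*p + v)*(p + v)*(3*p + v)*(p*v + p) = -21*p^4*v - 21*p^4 - 25*p^3*v^2 - 25*p^3*v - 3*p^2*v^3 - 3*p^2*v^2 + p*v^4 + p*v^3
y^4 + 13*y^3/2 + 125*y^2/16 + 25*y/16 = y*(y + 1/4)*(y + 5/4)*(y + 5)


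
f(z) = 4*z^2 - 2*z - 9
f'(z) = 8*z - 2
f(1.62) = -1.74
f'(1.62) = 10.96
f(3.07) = 22.56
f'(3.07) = 22.56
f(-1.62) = 4.74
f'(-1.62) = -14.96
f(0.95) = -7.29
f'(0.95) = 5.60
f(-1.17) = -1.18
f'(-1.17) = -11.36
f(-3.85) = 57.99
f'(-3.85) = -32.80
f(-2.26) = 15.95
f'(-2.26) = -20.08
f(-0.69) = -5.72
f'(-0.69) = -7.52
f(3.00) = 21.00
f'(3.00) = 22.00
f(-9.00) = 333.00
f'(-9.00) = -74.00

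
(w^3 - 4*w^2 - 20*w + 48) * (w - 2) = w^4 - 6*w^3 - 12*w^2 + 88*w - 96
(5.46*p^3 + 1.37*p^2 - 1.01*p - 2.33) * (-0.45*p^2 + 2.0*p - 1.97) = -2.457*p^5 + 10.3035*p^4 - 7.5617*p^3 - 3.6704*p^2 - 2.6703*p + 4.5901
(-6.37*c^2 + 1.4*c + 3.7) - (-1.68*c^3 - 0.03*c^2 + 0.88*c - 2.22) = 1.68*c^3 - 6.34*c^2 + 0.52*c + 5.92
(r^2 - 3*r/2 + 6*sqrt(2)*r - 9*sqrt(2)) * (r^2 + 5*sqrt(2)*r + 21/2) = r^4 - 3*r^3/2 + 11*sqrt(2)*r^3 - 33*sqrt(2)*r^2/2 + 141*r^2/2 - 423*r/4 + 63*sqrt(2)*r - 189*sqrt(2)/2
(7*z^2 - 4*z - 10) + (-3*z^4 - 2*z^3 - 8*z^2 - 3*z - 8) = -3*z^4 - 2*z^3 - z^2 - 7*z - 18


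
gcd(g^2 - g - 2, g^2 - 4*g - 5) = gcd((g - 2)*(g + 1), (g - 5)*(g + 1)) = g + 1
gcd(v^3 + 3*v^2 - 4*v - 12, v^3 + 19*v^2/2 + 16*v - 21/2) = v + 3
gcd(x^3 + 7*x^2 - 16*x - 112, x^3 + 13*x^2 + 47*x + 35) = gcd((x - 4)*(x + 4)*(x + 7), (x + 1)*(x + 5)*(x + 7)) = x + 7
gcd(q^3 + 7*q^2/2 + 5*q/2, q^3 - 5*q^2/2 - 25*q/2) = q^2 + 5*q/2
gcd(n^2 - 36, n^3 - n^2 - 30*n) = n - 6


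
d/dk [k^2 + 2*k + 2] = 2*k + 2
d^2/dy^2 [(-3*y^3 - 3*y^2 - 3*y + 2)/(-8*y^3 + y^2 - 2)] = 2*(216*y^6 + 576*y^5 - 1128*y^4 - 199*y^3 - 276*y^2 + 150*y + 8)/(512*y^9 - 192*y^8 + 24*y^7 + 383*y^6 - 96*y^5 + 6*y^4 + 96*y^3 - 12*y^2 + 8)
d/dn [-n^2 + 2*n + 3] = 2 - 2*n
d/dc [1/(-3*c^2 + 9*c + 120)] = (2*c - 3)/(3*(-c^2 + 3*c + 40)^2)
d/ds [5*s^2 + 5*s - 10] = 10*s + 5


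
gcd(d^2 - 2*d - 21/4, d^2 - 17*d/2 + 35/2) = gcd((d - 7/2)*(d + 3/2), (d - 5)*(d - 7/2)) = d - 7/2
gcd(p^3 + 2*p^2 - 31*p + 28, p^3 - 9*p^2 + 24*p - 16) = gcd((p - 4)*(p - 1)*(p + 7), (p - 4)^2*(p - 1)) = p^2 - 5*p + 4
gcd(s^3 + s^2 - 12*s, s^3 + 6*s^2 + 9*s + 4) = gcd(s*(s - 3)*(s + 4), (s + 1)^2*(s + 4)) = s + 4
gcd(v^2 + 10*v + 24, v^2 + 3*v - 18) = v + 6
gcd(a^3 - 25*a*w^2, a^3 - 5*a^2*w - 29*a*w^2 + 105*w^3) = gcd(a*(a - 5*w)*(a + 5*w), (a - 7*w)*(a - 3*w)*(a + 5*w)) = a + 5*w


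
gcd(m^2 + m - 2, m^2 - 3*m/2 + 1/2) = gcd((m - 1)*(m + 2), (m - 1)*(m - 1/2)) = m - 1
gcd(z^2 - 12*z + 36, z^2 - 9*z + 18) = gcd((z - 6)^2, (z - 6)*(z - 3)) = z - 6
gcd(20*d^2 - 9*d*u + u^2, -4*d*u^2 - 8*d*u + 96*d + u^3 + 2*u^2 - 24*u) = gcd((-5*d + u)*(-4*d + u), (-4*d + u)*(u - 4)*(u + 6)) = -4*d + u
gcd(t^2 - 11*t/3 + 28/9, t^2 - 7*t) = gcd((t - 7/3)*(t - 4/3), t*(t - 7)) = 1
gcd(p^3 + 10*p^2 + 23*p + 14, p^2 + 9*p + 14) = p^2 + 9*p + 14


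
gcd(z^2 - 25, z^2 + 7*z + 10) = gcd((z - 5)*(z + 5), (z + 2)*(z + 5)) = z + 5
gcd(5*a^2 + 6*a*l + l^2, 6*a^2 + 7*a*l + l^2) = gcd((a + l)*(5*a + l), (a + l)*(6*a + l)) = a + l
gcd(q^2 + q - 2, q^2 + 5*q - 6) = q - 1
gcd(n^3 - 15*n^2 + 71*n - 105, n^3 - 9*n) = n - 3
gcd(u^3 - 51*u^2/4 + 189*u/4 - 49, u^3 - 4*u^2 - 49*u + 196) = u^2 - 11*u + 28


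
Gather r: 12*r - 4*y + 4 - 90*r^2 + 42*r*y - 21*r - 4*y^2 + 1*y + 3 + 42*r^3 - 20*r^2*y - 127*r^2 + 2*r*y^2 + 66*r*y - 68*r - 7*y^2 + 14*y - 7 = 42*r^3 + r^2*(-20*y - 217) + r*(2*y^2 + 108*y - 77) - 11*y^2 + 11*y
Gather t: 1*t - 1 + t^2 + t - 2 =t^2 + 2*t - 3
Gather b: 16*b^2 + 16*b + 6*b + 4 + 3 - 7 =16*b^2 + 22*b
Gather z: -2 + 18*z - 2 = 18*z - 4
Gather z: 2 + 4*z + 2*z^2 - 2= 2*z^2 + 4*z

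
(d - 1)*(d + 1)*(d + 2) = d^3 + 2*d^2 - d - 2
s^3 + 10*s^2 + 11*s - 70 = (s - 2)*(s + 5)*(s + 7)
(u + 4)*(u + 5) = u^2 + 9*u + 20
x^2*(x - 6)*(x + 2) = x^4 - 4*x^3 - 12*x^2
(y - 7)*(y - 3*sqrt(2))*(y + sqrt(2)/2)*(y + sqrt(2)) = y^4 - 7*y^3 - 3*sqrt(2)*y^3/2 - 8*y^2 + 21*sqrt(2)*y^2/2 - 3*sqrt(2)*y + 56*y + 21*sqrt(2)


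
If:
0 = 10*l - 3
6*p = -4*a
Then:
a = -3*p/2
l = 3/10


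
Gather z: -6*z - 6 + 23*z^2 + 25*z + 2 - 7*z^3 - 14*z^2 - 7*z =-7*z^3 + 9*z^2 + 12*z - 4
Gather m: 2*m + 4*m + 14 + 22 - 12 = 6*m + 24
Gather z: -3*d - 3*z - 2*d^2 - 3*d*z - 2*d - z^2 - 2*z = -2*d^2 - 5*d - z^2 + z*(-3*d - 5)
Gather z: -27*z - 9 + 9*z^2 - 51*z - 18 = 9*z^2 - 78*z - 27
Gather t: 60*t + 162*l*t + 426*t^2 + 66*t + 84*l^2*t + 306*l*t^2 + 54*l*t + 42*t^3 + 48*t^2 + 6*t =42*t^3 + t^2*(306*l + 474) + t*(84*l^2 + 216*l + 132)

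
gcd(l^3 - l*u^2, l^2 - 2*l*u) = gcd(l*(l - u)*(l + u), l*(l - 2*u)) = l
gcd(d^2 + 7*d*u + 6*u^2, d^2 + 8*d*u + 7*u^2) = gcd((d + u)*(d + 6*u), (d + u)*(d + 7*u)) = d + u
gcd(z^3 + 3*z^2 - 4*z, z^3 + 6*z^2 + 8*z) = z^2 + 4*z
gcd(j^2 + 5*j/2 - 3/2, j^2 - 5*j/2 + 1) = j - 1/2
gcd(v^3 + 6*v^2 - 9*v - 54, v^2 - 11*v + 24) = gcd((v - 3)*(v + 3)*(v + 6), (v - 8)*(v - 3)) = v - 3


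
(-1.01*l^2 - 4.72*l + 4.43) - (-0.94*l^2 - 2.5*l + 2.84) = -0.0700000000000001*l^2 - 2.22*l + 1.59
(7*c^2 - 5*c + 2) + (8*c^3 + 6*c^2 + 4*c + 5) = 8*c^3 + 13*c^2 - c + 7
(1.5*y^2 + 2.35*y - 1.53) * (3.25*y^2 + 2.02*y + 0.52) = 4.875*y^4 + 10.6675*y^3 + 0.5545*y^2 - 1.8686*y - 0.7956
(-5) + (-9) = -14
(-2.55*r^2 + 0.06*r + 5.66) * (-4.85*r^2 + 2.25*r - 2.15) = 12.3675*r^4 - 6.0285*r^3 - 21.8335*r^2 + 12.606*r - 12.169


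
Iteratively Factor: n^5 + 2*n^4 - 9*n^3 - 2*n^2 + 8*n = (n - 2)*(n^4 + 4*n^3 - n^2 - 4*n) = n*(n - 2)*(n^3 + 4*n^2 - n - 4) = n*(n - 2)*(n + 1)*(n^2 + 3*n - 4) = n*(n - 2)*(n - 1)*(n + 1)*(n + 4)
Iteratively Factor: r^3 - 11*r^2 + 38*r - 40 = (r - 4)*(r^2 - 7*r + 10) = (r - 5)*(r - 4)*(r - 2)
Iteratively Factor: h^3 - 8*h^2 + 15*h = (h)*(h^2 - 8*h + 15) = h*(h - 3)*(h - 5)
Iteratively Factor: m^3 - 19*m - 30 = (m + 2)*(m^2 - 2*m - 15) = (m + 2)*(m + 3)*(m - 5)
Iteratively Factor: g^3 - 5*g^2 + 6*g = (g - 3)*(g^2 - 2*g) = g*(g - 3)*(g - 2)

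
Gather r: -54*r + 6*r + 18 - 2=16 - 48*r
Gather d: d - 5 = d - 5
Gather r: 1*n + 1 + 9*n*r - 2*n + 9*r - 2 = -n + r*(9*n + 9) - 1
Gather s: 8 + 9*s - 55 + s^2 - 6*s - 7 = s^2 + 3*s - 54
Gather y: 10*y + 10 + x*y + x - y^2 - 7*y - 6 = x - y^2 + y*(x + 3) + 4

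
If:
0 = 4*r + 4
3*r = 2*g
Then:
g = -3/2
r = -1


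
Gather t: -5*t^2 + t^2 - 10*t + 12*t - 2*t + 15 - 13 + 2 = 4 - 4*t^2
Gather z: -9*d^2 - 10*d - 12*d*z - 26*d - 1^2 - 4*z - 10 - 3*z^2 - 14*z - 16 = -9*d^2 - 36*d - 3*z^2 + z*(-12*d - 18) - 27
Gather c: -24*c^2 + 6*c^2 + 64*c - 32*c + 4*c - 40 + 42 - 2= -18*c^2 + 36*c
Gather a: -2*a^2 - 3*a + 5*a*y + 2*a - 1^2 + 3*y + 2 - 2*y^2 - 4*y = -2*a^2 + a*(5*y - 1) - 2*y^2 - y + 1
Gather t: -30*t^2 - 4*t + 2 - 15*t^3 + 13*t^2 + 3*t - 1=-15*t^3 - 17*t^2 - t + 1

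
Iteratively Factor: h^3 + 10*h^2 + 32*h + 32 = (h + 2)*(h^2 + 8*h + 16) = (h + 2)*(h + 4)*(h + 4)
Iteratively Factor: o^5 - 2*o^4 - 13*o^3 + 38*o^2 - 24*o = (o)*(o^4 - 2*o^3 - 13*o^2 + 38*o - 24) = o*(o - 3)*(o^3 + o^2 - 10*o + 8) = o*(o - 3)*(o - 1)*(o^2 + 2*o - 8) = o*(o - 3)*(o - 2)*(o - 1)*(o + 4)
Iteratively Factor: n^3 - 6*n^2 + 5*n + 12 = (n + 1)*(n^2 - 7*n + 12) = (n - 3)*(n + 1)*(n - 4)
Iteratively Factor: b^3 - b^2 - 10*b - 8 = (b + 2)*(b^2 - 3*b - 4) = (b + 1)*(b + 2)*(b - 4)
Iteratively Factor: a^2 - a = (a)*(a - 1)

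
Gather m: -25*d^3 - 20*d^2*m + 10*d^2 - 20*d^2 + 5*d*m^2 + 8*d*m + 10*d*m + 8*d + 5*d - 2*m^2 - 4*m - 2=-25*d^3 - 10*d^2 + 13*d + m^2*(5*d - 2) + m*(-20*d^2 + 18*d - 4) - 2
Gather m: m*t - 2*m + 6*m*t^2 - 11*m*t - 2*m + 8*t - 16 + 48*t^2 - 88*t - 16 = m*(6*t^2 - 10*t - 4) + 48*t^2 - 80*t - 32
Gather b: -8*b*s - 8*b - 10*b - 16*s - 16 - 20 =b*(-8*s - 18) - 16*s - 36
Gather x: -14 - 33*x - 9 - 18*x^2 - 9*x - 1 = -18*x^2 - 42*x - 24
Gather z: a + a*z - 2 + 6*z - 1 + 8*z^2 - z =a + 8*z^2 + z*(a + 5) - 3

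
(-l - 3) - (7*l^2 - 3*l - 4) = -7*l^2 + 2*l + 1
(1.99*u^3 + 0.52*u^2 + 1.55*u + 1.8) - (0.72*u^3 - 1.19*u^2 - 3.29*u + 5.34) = 1.27*u^3 + 1.71*u^2 + 4.84*u - 3.54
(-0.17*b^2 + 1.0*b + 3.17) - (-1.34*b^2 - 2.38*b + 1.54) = 1.17*b^2 + 3.38*b + 1.63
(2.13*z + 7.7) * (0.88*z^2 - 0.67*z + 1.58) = 1.8744*z^3 + 5.3489*z^2 - 1.7936*z + 12.166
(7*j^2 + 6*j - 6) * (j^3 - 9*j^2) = 7*j^5 - 57*j^4 - 60*j^3 + 54*j^2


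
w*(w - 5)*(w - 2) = w^3 - 7*w^2 + 10*w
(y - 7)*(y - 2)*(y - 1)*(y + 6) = y^4 - 4*y^3 - 37*y^2 + 124*y - 84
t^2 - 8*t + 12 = (t - 6)*(t - 2)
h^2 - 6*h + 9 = (h - 3)^2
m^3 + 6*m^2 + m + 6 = (m + 6)*(m - I)*(m + I)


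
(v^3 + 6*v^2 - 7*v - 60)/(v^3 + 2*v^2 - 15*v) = (v + 4)/v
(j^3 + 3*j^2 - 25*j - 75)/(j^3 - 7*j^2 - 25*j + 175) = (j + 3)/(j - 7)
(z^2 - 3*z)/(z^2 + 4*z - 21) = z/(z + 7)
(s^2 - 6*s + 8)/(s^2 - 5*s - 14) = (-s^2 + 6*s - 8)/(-s^2 + 5*s + 14)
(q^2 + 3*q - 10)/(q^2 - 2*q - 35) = (q - 2)/(q - 7)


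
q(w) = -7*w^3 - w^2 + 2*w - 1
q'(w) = -21*w^2 - 2*w + 2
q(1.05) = -8.11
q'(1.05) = -23.25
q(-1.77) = 31.14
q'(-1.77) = -60.25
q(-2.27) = 71.19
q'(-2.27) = -101.67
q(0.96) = -6.19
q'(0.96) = -19.27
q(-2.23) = 67.19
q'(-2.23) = -97.97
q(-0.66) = -0.74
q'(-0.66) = -5.83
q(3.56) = -322.38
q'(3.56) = -271.27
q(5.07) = -928.83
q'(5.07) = -547.94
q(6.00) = -1537.00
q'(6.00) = -766.00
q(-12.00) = 11927.00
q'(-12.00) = -2998.00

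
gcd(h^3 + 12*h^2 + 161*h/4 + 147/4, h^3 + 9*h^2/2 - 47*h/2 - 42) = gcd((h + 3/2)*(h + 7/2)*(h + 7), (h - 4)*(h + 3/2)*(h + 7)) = h^2 + 17*h/2 + 21/2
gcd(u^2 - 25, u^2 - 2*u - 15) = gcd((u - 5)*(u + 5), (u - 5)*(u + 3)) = u - 5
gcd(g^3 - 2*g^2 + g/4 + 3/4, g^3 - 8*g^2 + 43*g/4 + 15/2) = g + 1/2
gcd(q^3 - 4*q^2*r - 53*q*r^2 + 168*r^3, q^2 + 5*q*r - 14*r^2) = q + 7*r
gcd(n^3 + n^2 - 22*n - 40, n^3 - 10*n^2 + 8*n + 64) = n + 2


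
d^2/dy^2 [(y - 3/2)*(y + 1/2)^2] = 6*y - 1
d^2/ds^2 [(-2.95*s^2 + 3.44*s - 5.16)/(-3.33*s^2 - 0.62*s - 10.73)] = (-88.472772*s^3 - 289.124586*s^2 + 801.405792*s + 360.278118)/(36.926037*s^6 + 20.625354*s^5 + 360.791847*s^4 + 133.157276*s^3 + 1162.551507*s^2 + 214.147194*s + 1235.376017)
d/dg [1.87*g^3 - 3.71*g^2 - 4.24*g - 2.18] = 5.61*g^2 - 7.42*g - 4.24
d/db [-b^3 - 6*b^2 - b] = -3*b^2 - 12*b - 1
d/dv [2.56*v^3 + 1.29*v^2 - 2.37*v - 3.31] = 7.68*v^2 + 2.58*v - 2.37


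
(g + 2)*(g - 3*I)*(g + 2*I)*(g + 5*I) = g^4 + 2*g^3 + 4*I*g^3 + 11*g^2 + 8*I*g^2 + 22*g + 30*I*g + 60*I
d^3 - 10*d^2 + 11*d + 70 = (d - 7)*(d - 5)*(d + 2)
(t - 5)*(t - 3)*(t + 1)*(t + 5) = t^4 - 2*t^3 - 28*t^2 + 50*t + 75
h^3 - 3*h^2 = h^2*(h - 3)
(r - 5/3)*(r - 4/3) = r^2 - 3*r + 20/9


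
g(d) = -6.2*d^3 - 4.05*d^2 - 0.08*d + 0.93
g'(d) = -18.6*d^2 - 8.1*d - 0.08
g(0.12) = 0.85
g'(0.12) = -1.32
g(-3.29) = 178.15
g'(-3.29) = -174.76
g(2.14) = -78.55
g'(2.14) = -102.59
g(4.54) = -663.09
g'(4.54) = -420.23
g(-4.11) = 363.29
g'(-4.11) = -280.98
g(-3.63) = 244.41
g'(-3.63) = -215.77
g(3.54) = -325.15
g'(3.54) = -261.84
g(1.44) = -26.10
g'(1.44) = -50.31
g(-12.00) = 10132.29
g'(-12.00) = -2581.28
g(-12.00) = 10132.29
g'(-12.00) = -2581.28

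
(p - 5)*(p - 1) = p^2 - 6*p + 5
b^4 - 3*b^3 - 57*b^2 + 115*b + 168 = (b - 8)*(b - 3)*(b + 1)*(b + 7)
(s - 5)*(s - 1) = s^2 - 6*s + 5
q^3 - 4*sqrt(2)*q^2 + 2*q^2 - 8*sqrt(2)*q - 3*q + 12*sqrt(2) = (q - 1)*(q + 3)*(q - 4*sqrt(2))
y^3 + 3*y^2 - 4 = (y - 1)*(y + 2)^2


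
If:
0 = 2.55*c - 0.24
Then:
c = 0.09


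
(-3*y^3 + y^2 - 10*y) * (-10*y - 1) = 30*y^4 - 7*y^3 + 99*y^2 + 10*y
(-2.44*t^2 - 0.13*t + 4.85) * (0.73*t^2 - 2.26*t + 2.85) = -1.7812*t^4 + 5.4195*t^3 - 3.1197*t^2 - 11.3315*t + 13.8225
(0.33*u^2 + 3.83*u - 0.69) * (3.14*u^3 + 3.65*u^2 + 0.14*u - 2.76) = 1.0362*u^5 + 13.2307*u^4 + 11.8591*u^3 - 2.8931*u^2 - 10.6674*u + 1.9044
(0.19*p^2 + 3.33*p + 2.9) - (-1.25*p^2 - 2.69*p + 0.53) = 1.44*p^2 + 6.02*p + 2.37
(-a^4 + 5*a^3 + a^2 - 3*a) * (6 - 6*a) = 6*a^5 - 36*a^4 + 24*a^3 + 24*a^2 - 18*a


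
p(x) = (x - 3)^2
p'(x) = 2*x - 6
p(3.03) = 0.00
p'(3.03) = 0.06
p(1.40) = 2.56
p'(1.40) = -3.20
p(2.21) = 0.62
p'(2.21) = -1.58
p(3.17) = 0.03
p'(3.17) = 0.34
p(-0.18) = 10.11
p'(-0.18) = -6.36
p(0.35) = 7.02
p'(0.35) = -5.30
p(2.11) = 0.79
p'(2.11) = -1.78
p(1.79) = 1.46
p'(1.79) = -2.42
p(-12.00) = 225.00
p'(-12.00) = -30.00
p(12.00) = 81.00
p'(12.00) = 18.00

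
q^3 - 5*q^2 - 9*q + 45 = (q - 5)*(q - 3)*(q + 3)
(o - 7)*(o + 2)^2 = o^3 - 3*o^2 - 24*o - 28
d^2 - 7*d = d*(d - 7)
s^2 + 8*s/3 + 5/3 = (s + 1)*(s + 5/3)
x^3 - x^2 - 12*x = x*(x - 4)*(x + 3)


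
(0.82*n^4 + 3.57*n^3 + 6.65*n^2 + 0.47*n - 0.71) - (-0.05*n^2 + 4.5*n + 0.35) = 0.82*n^4 + 3.57*n^3 + 6.7*n^2 - 4.03*n - 1.06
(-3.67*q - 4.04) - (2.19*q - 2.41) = -5.86*q - 1.63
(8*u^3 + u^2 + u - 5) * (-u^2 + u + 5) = -8*u^5 + 7*u^4 + 40*u^3 + 11*u^2 - 25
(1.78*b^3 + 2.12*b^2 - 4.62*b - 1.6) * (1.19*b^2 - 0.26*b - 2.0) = 2.1182*b^5 + 2.06*b^4 - 9.609*b^3 - 4.9428*b^2 + 9.656*b + 3.2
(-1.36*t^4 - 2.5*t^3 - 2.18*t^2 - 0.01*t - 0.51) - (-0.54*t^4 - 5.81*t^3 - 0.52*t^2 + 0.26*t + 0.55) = -0.82*t^4 + 3.31*t^3 - 1.66*t^2 - 0.27*t - 1.06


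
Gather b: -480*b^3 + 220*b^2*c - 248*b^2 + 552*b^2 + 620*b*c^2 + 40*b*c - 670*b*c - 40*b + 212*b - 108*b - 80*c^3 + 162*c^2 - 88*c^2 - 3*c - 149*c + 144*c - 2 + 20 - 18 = -480*b^3 + b^2*(220*c + 304) + b*(620*c^2 - 630*c + 64) - 80*c^3 + 74*c^2 - 8*c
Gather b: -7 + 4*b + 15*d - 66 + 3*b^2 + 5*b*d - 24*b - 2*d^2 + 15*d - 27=3*b^2 + b*(5*d - 20) - 2*d^2 + 30*d - 100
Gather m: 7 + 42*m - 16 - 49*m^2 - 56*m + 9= -49*m^2 - 14*m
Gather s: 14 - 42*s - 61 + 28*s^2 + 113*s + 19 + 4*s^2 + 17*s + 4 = 32*s^2 + 88*s - 24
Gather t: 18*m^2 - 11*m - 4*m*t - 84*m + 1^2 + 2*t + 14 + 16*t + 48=18*m^2 - 95*m + t*(18 - 4*m) + 63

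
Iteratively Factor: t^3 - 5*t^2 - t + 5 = (t - 1)*(t^2 - 4*t - 5) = (t - 1)*(t + 1)*(t - 5)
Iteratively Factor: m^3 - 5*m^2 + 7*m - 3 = (m - 1)*(m^2 - 4*m + 3) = (m - 1)^2*(m - 3)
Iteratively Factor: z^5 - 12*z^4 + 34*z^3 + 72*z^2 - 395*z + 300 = (z + 3)*(z^4 - 15*z^3 + 79*z^2 - 165*z + 100) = (z - 1)*(z + 3)*(z^3 - 14*z^2 + 65*z - 100) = (z - 5)*(z - 1)*(z + 3)*(z^2 - 9*z + 20) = (z - 5)*(z - 4)*(z - 1)*(z + 3)*(z - 5)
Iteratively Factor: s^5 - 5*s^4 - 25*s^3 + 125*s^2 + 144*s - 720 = (s - 3)*(s^4 - 2*s^3 - 31*s^2 + 32*s + 240) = (s - 3)*(s + 3)*(s^3 - 5*s^2 - 16*s + 80) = (s - 5)*(s - 3)*(s + 3)*(s^2 - 16) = (s - 5)*(s - 3)*(s + 3)*(s + 4)*(s - 4)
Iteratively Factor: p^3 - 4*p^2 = (p)*(p^2 - 4*p) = p*(p - 4)*(p)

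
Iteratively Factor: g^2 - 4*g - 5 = (g + 1)*(g - 5)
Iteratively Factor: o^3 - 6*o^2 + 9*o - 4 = (o - 1)*(o^2 - 5*o + 4) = (o - 1)^2*(o - 4)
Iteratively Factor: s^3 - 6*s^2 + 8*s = (s - 2)*(s^2 - 4*s) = s*(s - 2)*(s - 4)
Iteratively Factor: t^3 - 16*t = (t)*(t^2 - 16) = t*(t - 4)*(t + 4)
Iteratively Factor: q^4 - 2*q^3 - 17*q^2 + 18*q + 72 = (q - 4)*(q^3 + 2*q^2 - 9*q - 18) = (q - 4)*(q + 3)*(q^2 - q - 6) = (q - 4)*(q - 3)*(q + 3)*(q + 2)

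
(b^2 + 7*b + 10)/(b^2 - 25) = (b + 2)/(b - 5)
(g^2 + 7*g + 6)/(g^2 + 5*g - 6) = (g + 1)/(g - 1)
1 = 1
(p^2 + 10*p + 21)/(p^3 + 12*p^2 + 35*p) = (p + 3)/(p*(p + 5))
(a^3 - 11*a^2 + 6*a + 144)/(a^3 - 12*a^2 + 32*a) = (a^2 - 3*a - 18)/(a*(a - 4))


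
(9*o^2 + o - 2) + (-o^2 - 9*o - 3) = 8*o^2 - 8*o - 5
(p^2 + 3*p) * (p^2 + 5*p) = p^4 + 8*p^3 + 15*p^2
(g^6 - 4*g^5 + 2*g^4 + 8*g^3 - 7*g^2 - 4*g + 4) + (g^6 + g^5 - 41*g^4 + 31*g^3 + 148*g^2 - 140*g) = 2*g^6 - 3*g^5 - 39*g^4 + 39*g^3 + 141*g^2 - 144*g + 4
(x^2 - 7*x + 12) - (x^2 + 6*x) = 12 - 13*x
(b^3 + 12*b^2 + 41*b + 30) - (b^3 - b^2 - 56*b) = 13*b^2 + 97*b + 30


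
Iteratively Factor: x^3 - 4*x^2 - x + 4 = (x - 1)*(x^2 - 3*x - 4) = (x - 1)*(x + 1)*(x - 4)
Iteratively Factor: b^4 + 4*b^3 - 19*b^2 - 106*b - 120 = (b + 2)*(b^3 + 2*b^2 - 23*b - 60) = (b + 2)*(b + 4)*(b^2 - 2*b - 15) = (b - 5)*(b + 2)*(b + 4)*(b + 3)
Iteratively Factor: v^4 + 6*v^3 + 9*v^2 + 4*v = (v + 4)*(v^3 + 2*v^2 + v) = v*(v + 4)*(v^2 + 2*v + 1) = v*(v + 1)*(v + 4)*(v + 1)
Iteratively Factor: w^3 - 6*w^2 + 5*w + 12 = (w - 3)*(w^2 - 3*w - 4) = (w - 3)*(w + 1)*(w - 4)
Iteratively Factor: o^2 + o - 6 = (o - 2)*(o + 3)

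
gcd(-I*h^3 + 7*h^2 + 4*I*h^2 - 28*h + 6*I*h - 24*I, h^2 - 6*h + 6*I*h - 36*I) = h + 6*I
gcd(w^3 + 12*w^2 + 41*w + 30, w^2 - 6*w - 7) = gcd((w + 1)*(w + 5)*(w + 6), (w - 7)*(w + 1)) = w + 1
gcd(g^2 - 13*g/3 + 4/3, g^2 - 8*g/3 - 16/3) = g - 4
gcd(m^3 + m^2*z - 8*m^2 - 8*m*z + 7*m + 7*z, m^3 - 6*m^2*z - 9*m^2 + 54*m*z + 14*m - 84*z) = m - 7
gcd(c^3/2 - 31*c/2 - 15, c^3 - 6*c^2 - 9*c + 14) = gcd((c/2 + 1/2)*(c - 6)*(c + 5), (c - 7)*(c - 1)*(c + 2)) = 1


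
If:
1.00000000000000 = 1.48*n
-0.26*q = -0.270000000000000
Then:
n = 0.68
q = 1.04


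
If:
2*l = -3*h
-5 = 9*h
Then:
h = -5/9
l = 5/6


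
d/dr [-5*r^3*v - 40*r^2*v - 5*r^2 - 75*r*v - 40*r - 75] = -15*r^2*v - 80*r*v - 10*r - 75*v - 40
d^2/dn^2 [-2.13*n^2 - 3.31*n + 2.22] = -4.26000000000000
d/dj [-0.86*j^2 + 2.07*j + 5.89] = 2.07 - 1.72*j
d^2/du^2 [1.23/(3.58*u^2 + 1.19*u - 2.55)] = (-31.528344*u^2 - 10.480092*u + 1.23*(7.16*u + 1.19)*(14.32*u + 2.38) + 22.45734)/(3.58*u^2 + 1.19*u - 2.55)^3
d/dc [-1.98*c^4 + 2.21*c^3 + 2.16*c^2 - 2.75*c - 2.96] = -7.92*c^3 + 6.63*c^2 + 4.32*c - 2.75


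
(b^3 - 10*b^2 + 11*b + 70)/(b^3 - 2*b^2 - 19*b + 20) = (b^2 - 5*b - 14)/(b^2 + 3*b - 4)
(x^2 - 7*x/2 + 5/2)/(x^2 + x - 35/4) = 2*(x - 1)/(2*x + 7)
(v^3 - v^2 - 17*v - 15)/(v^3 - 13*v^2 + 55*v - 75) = (v^2 + 4*v + 3)/(v^2 - 8*v + 15)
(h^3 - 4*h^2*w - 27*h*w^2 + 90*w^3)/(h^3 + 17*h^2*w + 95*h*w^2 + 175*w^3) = (h^2 - 9*h*w + 18*w^2)/(h^2 + 12*h*w + 35*w^2)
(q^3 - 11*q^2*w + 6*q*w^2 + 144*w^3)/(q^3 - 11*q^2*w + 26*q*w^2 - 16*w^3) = (q^2 - 3*q*w - 18*w^2)/(q^2 - 3*q*w + 2*w^2)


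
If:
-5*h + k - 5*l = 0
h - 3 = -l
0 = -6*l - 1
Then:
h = 19/6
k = 15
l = -1/6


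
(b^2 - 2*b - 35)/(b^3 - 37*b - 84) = (b + 5)/(b^2 + 7*b + 12)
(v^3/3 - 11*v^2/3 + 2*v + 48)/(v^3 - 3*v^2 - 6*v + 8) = (v^3 - 11*v^2 + 6*v + 144)/(3*(v^3 - 3*v^2 - 6*v + 8))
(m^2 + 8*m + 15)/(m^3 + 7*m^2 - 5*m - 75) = (m + 3)/(m^2 + 2*m - 15)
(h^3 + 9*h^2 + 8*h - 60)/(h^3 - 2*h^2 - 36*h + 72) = (h + 5)/(h - 6)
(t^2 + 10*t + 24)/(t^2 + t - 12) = (t + 6)/(t - 3)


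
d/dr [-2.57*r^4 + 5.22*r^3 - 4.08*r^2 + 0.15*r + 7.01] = -10.28*r^3 + 15.66*r^2 - 8.16*r + 0.15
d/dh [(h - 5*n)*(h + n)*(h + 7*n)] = 3*h^2 + 6*h*n - 33*n^2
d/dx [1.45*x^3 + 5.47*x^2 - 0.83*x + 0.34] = 4.35*x^2 + 10.94*x - 0.83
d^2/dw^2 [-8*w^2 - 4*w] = -16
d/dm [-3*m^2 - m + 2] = -6*m - 1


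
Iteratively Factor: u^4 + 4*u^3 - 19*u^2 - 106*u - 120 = (u - 5)*(u^3 + 9*u^2 + 26*u + 24) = (u - 5)*(u + 3)*(u^2 + 6*u + 8) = (u - 5)*(u + 2)*(u + 3)*(u + 4)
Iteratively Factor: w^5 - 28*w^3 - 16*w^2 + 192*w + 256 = (w - 4)*(w^4 + 4*w^3 - 12*w^2 - 64*w - 64) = (w - 4)^2*(w^3 + 8*w^2 + 20*w + 16) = (w - 4)^2*(w + 4)*(w^2 + 4*w + 4) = (w - 4)^2*(w + 2)*(w + 4)*(w + 2)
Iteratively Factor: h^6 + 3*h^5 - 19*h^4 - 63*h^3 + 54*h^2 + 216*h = (h)*(h^5 + 3*h^4 - 19*h^3 - 63*h^2 + 54*h + 216) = h*(h - 2)*(h^4 + 5*h^3 - 9*h^2 - 81*h - 108) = h*(h - 2)*(h + 3)*(h^3 + 2*h^2 - 15*h - 36) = h*(h - 2)*(h + 3)^2*(h^2 - h - 12) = h*(h - 2)*(h + 3)^3*(h - 4)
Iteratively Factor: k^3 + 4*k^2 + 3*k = (k + 1)*(k^2 + 3*k) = (k + 1)*(k + 3)*(k)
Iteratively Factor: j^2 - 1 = (j - 1)*(j + 1)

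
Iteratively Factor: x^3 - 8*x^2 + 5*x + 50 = (x - 5)*(x^2 - 3*x - 10) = (x - 5)^2*(x + 2)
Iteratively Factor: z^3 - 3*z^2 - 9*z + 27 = (z - 3)*(z^2 - 9) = (z - 3)^2*(z + 3)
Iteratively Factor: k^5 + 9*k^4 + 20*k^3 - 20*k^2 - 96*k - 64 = (k + 4)*(k^4 + 5*k^3 - 20*k - 16) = (k + 2)*(k + 4)*(k^3 + 3*k^2 - 6*k - 8) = (k - 2)*(k + 2)*(k + 4)*(k^2 + 5*k + 4) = (k - 2)*(k + 2)*(k + 4)^2*(k + 1)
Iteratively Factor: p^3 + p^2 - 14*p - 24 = (p - 4)*(p^2 + 5*p + 6) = (p - 4)*(p + 3)*(p + 2)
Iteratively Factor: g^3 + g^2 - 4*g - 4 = (g - 2)*(g^2 + 3*g + 2) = (g - 2)*(g + 2)*(g + 1)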